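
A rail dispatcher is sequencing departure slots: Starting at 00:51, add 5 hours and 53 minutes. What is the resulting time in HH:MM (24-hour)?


Start time: 00:51
Adding: 5 hours 53 minutes
Minutes: 51 + 53 = 104
Minute overflow: 104 >= 60, so carry 1 hour, minutes = 44
Hours: 0 + 5 + 1 = 6
Result: 06:44

06:44


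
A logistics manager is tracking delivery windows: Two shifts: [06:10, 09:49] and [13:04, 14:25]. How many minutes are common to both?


Interval A: [370, 589] minutes from midnight
Interval B: [784, 865] minutes from midnight
Overlap start = max(370, 784) = 784
Overlap end = min(589, 865) = 589
End <= start, so the intervals do not overlap: 0 minutes

0


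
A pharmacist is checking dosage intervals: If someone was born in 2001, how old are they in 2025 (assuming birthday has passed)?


Birth year: 2001
Current year: 2025
Age = current year - birth year
Age = 2025 - 2001 = 24

24


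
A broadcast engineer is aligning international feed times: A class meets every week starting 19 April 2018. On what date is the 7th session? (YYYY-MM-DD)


First occurrence: 2018-04-19 (occurrence 1)
Each occurrence is 7 days after the previous.
Occurrence 7 is 6 weeks after the first.
6 weeks = 42 days
2018-04-19 + 42 days = 2018-05-31

2018-05-31


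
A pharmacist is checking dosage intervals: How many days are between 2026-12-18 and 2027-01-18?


Start date: 2026-12-18
End date: 2027-01-18
Dec 2026: +14 days
Jan 2027: +17 days
Total: 31 days

31


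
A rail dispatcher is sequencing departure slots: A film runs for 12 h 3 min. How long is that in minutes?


Hours: 12
Minutes: 3
Convert hours to minutes: 12 x 60 = 720
Add remaining minutes: 720 + 3 = 723

723


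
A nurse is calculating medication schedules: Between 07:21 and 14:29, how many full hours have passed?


Start: 07:21
End: 14:29
Hour difference: 14 - 7 = 7 hours
Minute difference: 29 - 21 = 8 minutes
Total minutes: 428
Complete hours: 428 / 60 = 7 (remainder 8)

7


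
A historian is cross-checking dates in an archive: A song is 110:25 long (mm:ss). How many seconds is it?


Minutes: 110
Extra seconds: 25
Seconds per minute: 60
Minutes to seconds: 110 x 60 = 6600
Total: 6600 + 25 = 6625

6625


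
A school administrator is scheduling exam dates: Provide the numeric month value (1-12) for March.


Calendar month order:
2. February
3. March <--
4. April
March is month number 3

3


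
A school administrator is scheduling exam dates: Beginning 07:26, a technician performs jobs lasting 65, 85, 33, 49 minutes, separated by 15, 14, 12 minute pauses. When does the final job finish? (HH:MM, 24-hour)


Start: 07:26 = 446 min from midnight
  after task 1 (65 min): 08:31
  after break (15 min): 08:46
  after task 2 (85 min): 10:11
  after break (14 min): 10:25
  after task 3 (33 min): 10:58
  after break (12 min): 11:10
  after task 4 (49 min): 11:59
Total elapsed: 273 minutes
End time: 11:59

11:59


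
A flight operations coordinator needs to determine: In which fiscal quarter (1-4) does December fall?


Month: December (month 12)
Q1: January-March (months 1-3)
Q2: April-June (months 4-6)
Q3: July-September (months 7-9)
Q4: October-December (months 10-12)
Month 12 falls in Q4

4


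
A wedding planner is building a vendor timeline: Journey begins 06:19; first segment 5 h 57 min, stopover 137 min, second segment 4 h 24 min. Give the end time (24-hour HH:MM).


Depart: 06:19
Leg 1: +357 min -> 12:16
Layover: +137 min -> 14:33
Leg 2: +264 min -> 18:57
Total travel: 758 minutes = 12h 38m
Arrival: 18:57

18:57


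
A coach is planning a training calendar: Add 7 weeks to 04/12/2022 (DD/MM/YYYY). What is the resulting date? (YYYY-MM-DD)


Start: 2022-12-04
Weeks to add: 7
Convert to days: 7 x 7 = 49 days
Add 49 days to 2022-12-04
Result: 2023-01-22

2023-01-22


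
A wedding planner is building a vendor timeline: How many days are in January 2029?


Month: January
Year: 2029
January is a 31-day month
Total: 31 days

31


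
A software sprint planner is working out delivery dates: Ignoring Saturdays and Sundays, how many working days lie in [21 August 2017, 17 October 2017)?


Start: 2017-08-21 (Monday)
End (exclusive): 2017-10-17 (Tuesday)
Total calendar days: 57
Full weeks: 57 // 7 = 8 -> 40 weekdays
Remaining 1 days starting on Monday:
  Mon(w) -> 1 weekdays
Total business days: 40 + 1 = 41

41


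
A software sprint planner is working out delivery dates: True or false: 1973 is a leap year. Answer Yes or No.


Year: 1973
Divisible by 4? 1973 / 4 = 493.25 -> No
Not divisible by 4, so NOT a leap year

No


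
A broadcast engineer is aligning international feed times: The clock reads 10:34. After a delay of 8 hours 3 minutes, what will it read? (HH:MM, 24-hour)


Start time: 10:34
Adding: 8 hours 3 minutes
Minutes: 34 + 3 = 37
Hours: 10 + 8 + 0 = 18
Result: 18:37

18:37


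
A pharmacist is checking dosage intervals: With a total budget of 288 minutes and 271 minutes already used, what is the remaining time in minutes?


Total budget: 288 minutes
Time used: 271 minutes
Remaining: 288 - 271 = 17 minutes
Percent used: 94.1%
Percent remaining: 5.9%

17


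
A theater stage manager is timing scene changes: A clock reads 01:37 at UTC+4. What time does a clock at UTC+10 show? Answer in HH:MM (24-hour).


Local time: 01:37 at UTC+4 (offset 4h)
Target zone: UTC+10 (offset 10h)
Difference: 10 - (4) = 6 hours
Calculation: 1 + (6) = 7
Result: 07:37

07:37


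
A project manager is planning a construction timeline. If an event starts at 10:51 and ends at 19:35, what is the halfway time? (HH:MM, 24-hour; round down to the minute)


Start time: 10:51 = 651 minutes from midnight
End time: 19:35 = 1175 minutes from midnight
Sum: 651 + 1175 = 1826
Midpoint: 1826 / 2 = 913 minutes
Convert: 913 / 60 = 15 hours, 13 minutes
Result: 15:13

15:13


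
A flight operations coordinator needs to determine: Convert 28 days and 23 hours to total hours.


Days: 28
Extra hours: 23
Hours per day: 24
Days to hours: 28 x 24 = 672
Total: 672 + 23 = 695

695


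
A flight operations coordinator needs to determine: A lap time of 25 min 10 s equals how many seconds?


Minutes: 25
Seconds: 10
Convert minutes to seconds: 25 x 60 = 1500
Add remaining seconds: 1500 + 10 = 1510

1510


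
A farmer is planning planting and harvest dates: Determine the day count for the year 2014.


Year: 2014
Check leap year rules:
Divisible by 4? No
2014 is not a leap year
Days: 365

365


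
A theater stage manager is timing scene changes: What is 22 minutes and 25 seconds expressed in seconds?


Minutes: 22
Extra seconds: 25
Seconds per minute: 60
Minutes to seconds: 22 x 60 = 1320
Total: 1320 + 25 = 1345

1345


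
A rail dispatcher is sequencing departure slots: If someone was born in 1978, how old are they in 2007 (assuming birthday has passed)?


Birth year: 1978
Current year: 2007
Age = current year - birth year
Age = 2007 - 1978 = 29

29


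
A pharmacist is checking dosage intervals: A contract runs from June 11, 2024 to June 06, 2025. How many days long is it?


Start date: 2024-06-11
End date: 2025-06-06
Jun 2024: +20 days
Jul 2024: +31 days
Aug 2024: +31 days
... (10 more months)
Total: 360 days

360


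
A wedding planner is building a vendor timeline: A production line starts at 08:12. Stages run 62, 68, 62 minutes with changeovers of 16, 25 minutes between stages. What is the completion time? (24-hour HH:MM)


Start: 08:12 = 492 min from midnight
  after task 1 (62 min): 09:14
  after break (16 min): 09:30
  after task 2 (68 min): 10:38
  after break (25 min): 11:03
  after task 3 (62 min): 12:05
Total elapsed: 233 minutes
End time: 12:05

12:05


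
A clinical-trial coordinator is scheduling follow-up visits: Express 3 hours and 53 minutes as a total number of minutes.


Hours: 3
Extra minutes: 53
Minutes per hour: 60
Hours to minutes: 3 x 60 = 180
Total: 180 + 53 = 233

233


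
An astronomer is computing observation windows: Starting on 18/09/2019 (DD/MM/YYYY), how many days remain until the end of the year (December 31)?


Start: September 18, 2019
End: December 31, 2019
Days left in September: 12
October: 31
November: 30
December: 31
Sum of remaining months: 92
Total: 12 + 92 = 104

104


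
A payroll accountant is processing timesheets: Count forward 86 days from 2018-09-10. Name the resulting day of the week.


Start: 2018-09-10 (Monday)
Step 1 - find target date: add 86 days
  2018-09-10 + 86 days = 2018-12-05
Step 2 - day of week:
  86 mod 7 = 2
  Monday + 2 days -> Wednesday
Result: Wednesday (2018-12-05)

Wednesday


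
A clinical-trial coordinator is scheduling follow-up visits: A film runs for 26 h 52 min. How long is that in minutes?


Hours: 26
Minutes: 52
Convert hours to minutes: 26 x 60 = 1560
Add remaining minutes: 1560 + 52 = 1612

1612


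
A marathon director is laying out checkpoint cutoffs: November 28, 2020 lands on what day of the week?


Date: 2020-11-28
January 1, 2020 is a Wednesday
Day of year: 333
Offset from Jan 1: 332 days
332 mod 7 = 3
Result: Saturday

Saturday


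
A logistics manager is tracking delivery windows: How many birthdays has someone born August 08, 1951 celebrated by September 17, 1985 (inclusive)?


Birth: 1951-08-08
Reference: 1985-09-17
Year difference: 1985 - 1951 = 34
Has birthday (08-08) occurred by 09-17? Yes
Age in full years: 34

34


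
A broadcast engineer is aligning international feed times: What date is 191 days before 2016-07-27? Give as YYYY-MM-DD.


Start: 2016-07-27
Subtracting 191 days
Days already passed in July: 27
After going back through July: 164 more days to subtract
June 2016: 30 days, 134 remaining
May 2016: 31 days, 103 remaining
April 2016: 30 days, 73 remaining
March 2016: 31 days, 42 remaining
Result: 2016-01-18

2016-01-18


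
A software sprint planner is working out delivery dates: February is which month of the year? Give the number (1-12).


Calendar month order:
1. January
2. February <--
3. March
February is month number 2

2


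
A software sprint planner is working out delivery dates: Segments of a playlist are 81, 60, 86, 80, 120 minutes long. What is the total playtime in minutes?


Durations: 81, 60, 86, 80, 120
Running sum: 81
+ 60 = 141
+ 86 = 227
+ 80 = 307
+ 120 = 427
Total duration: 427 minutes
That is 7 hours and 7 minutes

427


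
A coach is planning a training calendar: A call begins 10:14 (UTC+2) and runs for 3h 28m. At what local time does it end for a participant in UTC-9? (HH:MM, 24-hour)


Start: 10:14 in UTC+2
Step 1 - add duration:
  minutes: 14 + 28 = 42
  hours: 10 + 3 + 0 = 13
  end in UTC+2: 13:42
Step 2 - convert UTC+2 -> UTC-9:
  offset difference: -9 - (2) = -11 hours
  13 + (-11) = 2 -> mod 24 = 2
Result: 02:42 in UTC-9

02:42


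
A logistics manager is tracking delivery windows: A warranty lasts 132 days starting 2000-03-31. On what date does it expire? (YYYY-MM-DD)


Start: 2000-03-31
Adding 132 days
Days remaining in March: 0
After March: 132 days still to add
April 2000: 30 days, 102 remaining
May 2000: 31 days, 71 remaining
June 2000: 30 days, 41 remaining
July 2000: 31 days, 10 remaining
Result: 2000-08-10

2000-08-10


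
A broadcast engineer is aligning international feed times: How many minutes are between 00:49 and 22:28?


Start time: 00:49 = 49 minutes from midnight
End time: 22:28 = 1348 minutes from midnight
Difference: 1348 - 49 = 1299 minutes
That is 21 hours and 39 minutes

1299


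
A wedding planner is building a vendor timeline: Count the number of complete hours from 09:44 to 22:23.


Start: 09:44
End: 22:23
Hour difference: 22 - 9 = 13 hours
Minute difference: 23 - 44 = -21 minutes
Total minutes: 759
Complete hours: 759 / 60 = 12 (remainder 39)

12


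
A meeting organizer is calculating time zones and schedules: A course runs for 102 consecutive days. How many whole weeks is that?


Total days: 102
Days per week: 7
Division: 102 / 7 = 14 remainder 4
Complete weeks: 14
Remaining days: 4

14


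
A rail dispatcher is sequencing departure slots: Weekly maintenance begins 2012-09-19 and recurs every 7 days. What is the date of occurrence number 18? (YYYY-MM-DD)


First occurrence: 2012-09-19 (occurrence 1)
Each occurrence is 7 days after the previous.
Occurrence 18 is 17 weeks after the first.
17 weeks = 119 days
2012-09-19 + 119 days = 2013-01-16

2013-01-16


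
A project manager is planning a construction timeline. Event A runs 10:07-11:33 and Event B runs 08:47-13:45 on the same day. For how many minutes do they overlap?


Interval A: [607, 693] minutes from midnight
Interval B: [527, 825] minutes from midnight
Overlap start = max(607, 527) = 607
Overlap end = min(693, 825) = 693
Overlap = 693 - 607 = 86 minutes

86


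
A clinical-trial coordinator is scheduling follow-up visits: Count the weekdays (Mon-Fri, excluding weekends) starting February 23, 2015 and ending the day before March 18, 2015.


Start: 2015-02-23 (Monday)
End (exclusive): 2015-03-18 (Wednesday)
Total calendar days: 23
Full weeks: 23 // 7 = 3 -> 15 weekdays
Remaining 2 days starting on Monday:
  Mon(w), Tue(w) -> 2 weekdays
Total business days: 15 + 2 = 17

17


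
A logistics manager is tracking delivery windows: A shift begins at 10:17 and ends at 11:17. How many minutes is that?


Start time: 10:17 = 617 minutes from midnight
End time: 11:17 = 677 minutes from midnight
Difference: 677 - 617 = 60 minutes
That is 1 hours and 0 minutes

60


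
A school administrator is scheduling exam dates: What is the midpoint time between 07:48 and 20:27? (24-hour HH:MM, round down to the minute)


Start time: 07:48 = 468 minutes from midnight
End time: 20:27 = 1227 minutes from midnight
Sum: 468 + 1227 = 1695
Midpoint: 1695 / 2 = 847 minutes
Convert: 847 / 60 = 14 hours, 7 minutes
Result: 14:07

14:07


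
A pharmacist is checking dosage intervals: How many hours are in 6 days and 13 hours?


Days: 6
Extra hours: 13
Hours per day: 24
Days to hours: 6 x 24 = 144
Total: 144 + 13 = 157

157


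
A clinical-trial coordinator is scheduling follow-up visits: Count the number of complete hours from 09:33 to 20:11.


Start: 09:33
End: 20:11
Hour difference: 20 - 9 = 11 hours
Minute difference: 11 - 33 = -22 minutes
Total minutes: 638
Complete hours: 638 / 60 = 10 (remainder 38)

10


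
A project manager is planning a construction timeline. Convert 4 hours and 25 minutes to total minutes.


Hours: 4
Minutes: 25
Convert hours to minutes: 4 x 60 = 240
Add remaining minutes: 240 + 25 = 265

265


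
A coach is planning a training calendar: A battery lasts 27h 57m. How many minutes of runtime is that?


Hours: 27
Extra minutes: 57
Minutes per hour: 60
Hours to minutes: 27 x 60 = 1620
Total: 1620 + 57 = 1677

1677


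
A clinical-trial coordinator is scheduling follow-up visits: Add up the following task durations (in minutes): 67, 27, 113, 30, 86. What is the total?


Durations: 67, 27, 113, 30, 86
Running sum: 67
+ 27 = 94
+ 113 = 207
+ 30 = 237
+ 86 = 323
Total duration: 323 minutes
That is 5 hours and 23 minutes

323


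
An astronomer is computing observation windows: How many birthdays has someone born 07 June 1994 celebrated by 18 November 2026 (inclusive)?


Birth: 1994-06-07
Reference: 2026-11-18
Year difference: 2026 - 1994 = 32
Has birthday (06-07) occurred by 11-18? Yes
Age in full years: 32

32


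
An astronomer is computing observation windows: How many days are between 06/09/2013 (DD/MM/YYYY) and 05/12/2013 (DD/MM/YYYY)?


Start date: 2013-09-06
End date: 2013-12-05
Sep 2013: +25 days
Oct 2013: +31 days
Nov 2013: +30 days
Dec 2013: +4 days
Total: 90 days

90


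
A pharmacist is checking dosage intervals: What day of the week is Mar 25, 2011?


Date: 2011-03-25
January 1, 2011 is a Saturday
Day of year: 84
Offset from Jan 1: 83 days
83 mod 7 = 6
Result: Friday

Friday


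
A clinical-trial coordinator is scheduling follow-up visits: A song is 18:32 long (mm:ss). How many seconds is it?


Minutes: 18
Extra seconds: 32
Seconds per minute: 60
Minutes to seconds: 18 x 60 = 1080
Total: 1080 + 32 = 1112

1112


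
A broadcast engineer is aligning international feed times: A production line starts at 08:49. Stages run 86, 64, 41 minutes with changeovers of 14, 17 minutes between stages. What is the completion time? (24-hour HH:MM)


Start: 08:49 = 529 min from midnight
  after task 1 (86 min): 10:15
  after break (14 min): 10:29
  after task 2 (64 min): 11:33
  after break (17 min): 11:50
  after task 3 (41 min): 12:31
Total elapsed: 222 minutes
End time: 12:31

12:31


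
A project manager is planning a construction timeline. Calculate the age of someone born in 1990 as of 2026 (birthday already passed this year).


Birth year: 1990
Current year: 2026
Age = current year - birth year
Age = 2026 - 1990 = 36

36


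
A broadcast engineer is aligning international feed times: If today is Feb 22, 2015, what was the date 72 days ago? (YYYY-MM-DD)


Start: 2015-02-22
Subtracting 72 days
Days already passed in February: 22
After going back through February: 50 more days to subtract
January 2015: 31 days, 19 remaining
December 2014 has 31 days, need 19
Result: 2014-12-12

2014-12-12


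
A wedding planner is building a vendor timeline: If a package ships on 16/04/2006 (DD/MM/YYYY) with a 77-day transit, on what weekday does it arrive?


Start: 2006-04-16 (Sunday)
Step 1 - find target date: add 77 days
  2006-04-16 + 77 days = 2006-07-02
Step 2 - day of week:
  77 mod 7 = 0
  Sunday + 0 days -> Sunday
Result: Sunday (2006-07-02)

Sunday


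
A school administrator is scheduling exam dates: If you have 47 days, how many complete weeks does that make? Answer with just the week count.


Total days: 47
Days per week: 7
Division: 47 / 7 = 6 remainder 5
Complete weeks: 6
Remaining days: 5

6


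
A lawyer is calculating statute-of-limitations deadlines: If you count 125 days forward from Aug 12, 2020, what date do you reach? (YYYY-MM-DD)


Start: 2020-08-12
Adding 125 days
Days remaining in August: 19
After August: 106 days still to add
September 2020: 30 days, 76 remaining
October 2020: 31 days, 45 remaining
November 2020: 30 days, 15 remaining
December 2020 has 31 days, need 15
Result: 2020-12-15

2020-12-15


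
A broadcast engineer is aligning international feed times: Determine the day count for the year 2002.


Year: 2002
Check leap year rules:
Divisible by 4? No
2002 is not a leap year
Days: 365

365


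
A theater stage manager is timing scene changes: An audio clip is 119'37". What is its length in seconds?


Minutes: 119
Seconds: 37
Convert minutes to seconds: 119 x 60 = 7140
Add remaining seconds: 7140 + 37 = 7177

7177


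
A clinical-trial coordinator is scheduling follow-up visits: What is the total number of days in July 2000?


Month: July
Year: 2000
July is a 31-day month
Total: 31 days

31


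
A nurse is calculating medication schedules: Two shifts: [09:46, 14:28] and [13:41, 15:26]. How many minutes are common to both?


Interval A: [586, 868] minutes from midnight
Interval B: [821, 926] minutes from midnight
Overlap start = max(586, 821) = 821
Overlap end = min(868, 926) = 868
Overlap = 868 - 821 = 47 minutes

47


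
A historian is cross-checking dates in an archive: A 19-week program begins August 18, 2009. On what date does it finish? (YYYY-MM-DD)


Start: 2009-08-18
Weeks to add: 19
Convert to days: 19 x 7 = 133 days
Add 133 days to 2009-08-18
Result: 2009-12-29

2009-12-29


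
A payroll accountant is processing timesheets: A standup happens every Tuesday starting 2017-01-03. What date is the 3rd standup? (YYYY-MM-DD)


First occurrence: 2017-01-03 (occurrence 1)
Each occurrence is 7 days after the previous.
Occurrence 3 is 2 weeks after the first.
2 weeks = 14 days
2017-01-03 + 14 days = 2017-01-17

2017-01-17


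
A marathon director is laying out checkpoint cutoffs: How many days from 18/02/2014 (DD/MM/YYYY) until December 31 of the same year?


Start: February 18, 2014
End: December 31, 2014
Days left in February: 10
March: 31
April: 30
May: 31
June: 30
... plus remaining months
Sum of remaining months: 306
Total: 10 + 306 = 316

316


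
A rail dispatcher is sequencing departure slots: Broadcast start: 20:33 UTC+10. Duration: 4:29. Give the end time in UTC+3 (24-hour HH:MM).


Start: 20:33 in UTC+10
Step 1 - add duration:
  minutes: 33 + 29 = 62 (carry 1h)
  hours: 20 + 4 + 1 = 25
  end in UTC+10: 01:02
Step 2 - convert UTC+10 -> UTC+3:
  offset difference: 3 - (10) = -7 hours
  1 + (-7) = -6 -> mod 24 = 18
Result: 18:02 in UTC+3

18:02


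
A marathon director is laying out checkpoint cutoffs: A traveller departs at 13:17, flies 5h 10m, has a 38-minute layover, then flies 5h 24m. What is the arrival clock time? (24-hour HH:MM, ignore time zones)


Depart: 13:17
Leg 1: +310 min -> 18:27
Layover: +38 min -> 19:05
Leg 2: +324 min -> 00:29
Total travel: 672 minutes = 11h 12m
Arrival: 00:29

00:29


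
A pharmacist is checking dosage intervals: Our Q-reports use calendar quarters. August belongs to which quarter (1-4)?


Month: August (month 8)
Q1: January-March (months 1-3)
Q2: April-June (months 4-6)
Q3: July-September (months 7-9)
Q4: October-December (months 10-12)
Month 8 falls in Q3

3


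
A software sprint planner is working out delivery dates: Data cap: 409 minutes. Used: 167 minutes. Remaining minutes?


Total budget: 409 minutes
Time used: 167 minutes
Remaining: 409 - 167 = 242 minutes
Percent used: 40.8%
Percent remaining: 59.2%

242


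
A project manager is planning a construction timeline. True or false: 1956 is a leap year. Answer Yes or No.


Year: 1956
Divisible by 4? 1956 / 4 = 489.0 -> Yes
Divisible by 100? 1956 / 100 = 19.56 -> No
Divisible by 4 but not 100, so it IS a leap year

Yes


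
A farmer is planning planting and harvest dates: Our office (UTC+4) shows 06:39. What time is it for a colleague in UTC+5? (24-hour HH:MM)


Local time: 06:39 at UTC+4 (offset 4h)
Target zone: UTC+5 (offset 5h)
Difference: 5 - (4) = 1 hours
Calculation: 6 + (1) = 7
Result: 07:39

07:39


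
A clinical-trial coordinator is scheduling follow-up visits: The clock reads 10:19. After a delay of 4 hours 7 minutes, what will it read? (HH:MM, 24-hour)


Start time: 10:19
Adding: 4 hours 7 minutes
Minutes: 19 + 7 = 26
Hours: 10 + 4 + 0 = 14
Result: 14:26

14:26


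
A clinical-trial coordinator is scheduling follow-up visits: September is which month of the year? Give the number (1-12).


Calendar month order:
8. August
9. September <--
10. October
September is month number 9

9


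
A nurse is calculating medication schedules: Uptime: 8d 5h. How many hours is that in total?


Days: 8
Extra hours: 5
Hours per day: 24
Days to hours: 8 x 24 = 192
Total: 192 + 5 = 197

197


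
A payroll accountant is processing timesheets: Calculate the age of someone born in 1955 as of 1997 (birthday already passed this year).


Birth year: 1955
Current year: 1997
Age = current year - birth year
Age = 1997 - 1955 = 42

42


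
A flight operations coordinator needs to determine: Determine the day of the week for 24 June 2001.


Date: 2001-06-24
January 1, 2001 is a Monday
Day of year: 175
Offset from Jan 1: 174 days
174 mod 7 = 6
Result: Sunday

Sunday


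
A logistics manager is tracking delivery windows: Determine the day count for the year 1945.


Year: 1945
Check leap year rules:
Divisible by 4? No
1945 is not a leap year
Days: 365

365


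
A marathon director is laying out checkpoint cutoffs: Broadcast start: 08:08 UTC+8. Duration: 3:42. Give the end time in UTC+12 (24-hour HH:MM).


Start: 08:08 in UTC+8
Step 1 - add duration:
  minutes: 8 + 42 = 50
  hours: 8 + 3 + 0 = 11
  end in UTC+8: 11:50
Step 2 - convert UTC+8 -> UTC+12:
  offset difference: 12 - (8) = 4 hours
  11 + (4) = 15 -> mod 24 = 15
Result: 15:50 in UTC+12

15:50


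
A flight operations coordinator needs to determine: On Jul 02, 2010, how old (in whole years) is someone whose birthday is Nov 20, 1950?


Birth: 1950-11-20
Reference: 2010-07-02
Year difference: 2010 - 1950 = 60
Has birthday (11-20) occurred by 07-02? No
Birthday not yet reached this year -> subtract 1
Age in full years: 59

59


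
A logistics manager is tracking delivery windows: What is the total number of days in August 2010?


Month: August
Year: 2010
August is a 31-day month
Total: 31 days

31


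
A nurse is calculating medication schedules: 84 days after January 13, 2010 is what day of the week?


Start: 2010-01-13 (Wednesday)
Step 1 - find target date: add 84 days
  2010-01-13 + 84 days = 2010-04-07
Step 2 - day of week:
  84 mod 7 = 0
  Wednesday + 0 days -> Wednesday
Result: Wednesday (2010-04-07)

Wednesday


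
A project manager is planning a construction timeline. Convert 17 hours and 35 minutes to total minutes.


Hours: 17
Minutes: 35
Convert hours to minutes: 17 x 60 = 1020
Add remaining minutes: 1020 + 35 = 1055

1055


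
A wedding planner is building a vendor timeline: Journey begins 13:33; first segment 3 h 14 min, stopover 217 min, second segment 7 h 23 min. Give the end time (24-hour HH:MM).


Depart: 13:33
Leg 1: +194 min -> 16:47
Layover: +217 min -> 20:24
Leg 2: +443 min -> 03:47
Total travel: 854 minutes = 14h 14m
Arrival: 03:47

03:47


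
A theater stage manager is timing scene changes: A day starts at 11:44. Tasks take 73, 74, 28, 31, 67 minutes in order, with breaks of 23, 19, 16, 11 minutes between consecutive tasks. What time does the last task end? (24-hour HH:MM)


Start: 11:44 = 704 min from midnight
  after task 1 (73 min): 12:57
  after break (23 min): 13:20
  after task 2 (74 min): 14:34
  after break (19 min): 14:53
  after task 3 (28 min): 15:21
  after break (16 min): 15:37
  after task 4 (31 min): 16:08
  after break (11 min): 16:19
  after task 5 (67 min): 17:26
Total elapsed: 342 minutes
End time: 17:26

17:26


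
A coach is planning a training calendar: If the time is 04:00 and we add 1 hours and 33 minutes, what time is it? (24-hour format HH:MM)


Start time: 04:00
Adding: 1 hours 33 minutes
Minutes: 0 + 33 = 33
Hours: 4 + 1 + 0 = 5
Result: 05:33

05:33


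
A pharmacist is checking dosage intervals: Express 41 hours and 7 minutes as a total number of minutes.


Hours: 41
Extra minutes: 7
Minutes per hour: 60
Hours to minutes: 41 x 60 = 2460
Total: 2460 + 7 = 2467

2467


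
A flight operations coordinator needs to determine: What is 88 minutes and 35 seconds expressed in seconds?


Minutes: 88
Extra seconds: 35
Seconds per minute: 60
Minutes to seconds: 88 x 60 = 5280
Total: 5280 + 35 = 5315

5315


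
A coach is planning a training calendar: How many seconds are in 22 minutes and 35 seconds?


Minutes: 22
Seconds: 35
Convert minutes to seconds: 22 x 60 = 1320
Add remaining seconds: 1320 + 35 = 1355

1355


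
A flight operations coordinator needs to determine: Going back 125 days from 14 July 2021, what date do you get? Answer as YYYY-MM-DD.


Start: 2021-07-14
Subtracting 125 days
Days already passed in July: 14
After going back through July: 111 more days to subtract
June 2021: 30 days, 81 remaining
May 2021: 31 days, 50 remaining
April 2021: 30 days, 20 remaining
March 2021 has 31 days, need 20
Result: 2021-03-11

2021-03-11


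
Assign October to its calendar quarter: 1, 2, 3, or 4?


Month: October (month 10)
Q1: January-March (months 1-3)
Q2: April-June (months 4-6)
Q3: July-September (months 7-9)
Q4: October-December (months 10-12)
Month 10 falls in Q4

4


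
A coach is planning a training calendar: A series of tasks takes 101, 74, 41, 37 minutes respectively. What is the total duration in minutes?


Durations: 101, 74, 41, 37
Running sum: 101
+ 74 = 175
+ 41 = 216
+ 37 = 253
Total duration: 253 minutes
That is 4 hours and 13 minutes

253


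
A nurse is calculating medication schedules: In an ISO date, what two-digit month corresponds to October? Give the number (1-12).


Calendar month order:
9. September
10. October <--
11. November
October is month number 10

10


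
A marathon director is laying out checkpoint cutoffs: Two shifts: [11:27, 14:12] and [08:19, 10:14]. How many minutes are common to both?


Interval A: [687, 852] minutes from midnight
Interval B: [499, 614] minutes from midnight
Overlap start = max(687, 499) = 687
Overlap end = min(852, 614) = 614
End <= start, so the intervals do not overlap: 0 minutes

0


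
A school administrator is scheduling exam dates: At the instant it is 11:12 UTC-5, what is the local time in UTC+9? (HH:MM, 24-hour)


Local time: 11:12 at UTC-5 (offset -5h)
Target zone: UTC+9 (offset 9h)
Difference: 9 - (-5) = 14 hours
Calculation: 11 + (14) = 25
Wraparound: (25) mod 24 = 1
Result: 01:12

01:12


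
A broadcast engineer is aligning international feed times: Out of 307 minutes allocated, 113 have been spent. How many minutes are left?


Total budget: 307 minutes
Time used: 113 minutes
Remaining: 307 - 113 = 194 minutes
Percent used: 36.8%
Percent remaining: 63.2%

194


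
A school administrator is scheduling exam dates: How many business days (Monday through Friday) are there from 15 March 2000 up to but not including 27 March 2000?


Start: 2000-03-15 (Wednesday)
End (exclusive): 2000-03-27 (Monday)
Total calendar days: 12
Full weeks: 12 // 7 = 1 -> 5 weekdays
Remaining 5 days starting on Wednesday:
  Wed(w), Thu(w), Fri(w), Sat(-), Sun(-) -> 3 weekdays
Total business days: 5 + 3 = 8

8


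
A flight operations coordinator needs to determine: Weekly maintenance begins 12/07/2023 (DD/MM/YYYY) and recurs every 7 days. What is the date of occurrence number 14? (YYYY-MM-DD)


First occurrence: 2023-07-12 (occurrence 1)
Each occurrence is 7 days after the previous.
Occurrence 14 is 13 weeks after the first.
13 weeks = 91 days
2023-07-12 + 91 days = 2023-10-11

2023-10-11


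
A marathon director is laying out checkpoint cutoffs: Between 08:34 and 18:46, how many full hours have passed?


Start: 08:34
End: 18:46
Hour difference: 18 - 8 = 10 hours
Minute difference: 46 - 34 = 12 minutes
Total minutes: 612
Complete hours: 612 / 60 = 10 (remainder 12)

10


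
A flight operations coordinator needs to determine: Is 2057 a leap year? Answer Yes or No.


Year: 2057
Divisible by 4? 2057 / 4 = 514.25 -> No
Not divisible by 4, so NOT a leap year

No


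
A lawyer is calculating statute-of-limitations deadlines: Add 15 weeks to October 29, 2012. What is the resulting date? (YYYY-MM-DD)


Start: 2012-10-29
Weeks to add: 15
Convert to days: 15 x 7 = 105 days
Add 105 days to 2012-10-29
Result: 2013-02-11

2013-02-11


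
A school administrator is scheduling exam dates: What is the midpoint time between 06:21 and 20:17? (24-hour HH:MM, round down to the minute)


Start time: 06:21 = 381 minutes from midnight
End time: 20:17 = 1217 minutes from midnight
Sum: 381 + 1217 = 1598
Midpoint: 1598 / 2 = 799 minutes
Convert: 799 / 60 = 13 hours, 19 minutes
Result: 13:19

13:19


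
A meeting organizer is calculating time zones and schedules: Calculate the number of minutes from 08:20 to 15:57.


Start time: 08:20 = 500 minutes from midnight
End time: 15:57 = 957 minutes from midnight
Difference: 957 - 500 = 457 minutes
That is 7 hours and 37 minutes

457


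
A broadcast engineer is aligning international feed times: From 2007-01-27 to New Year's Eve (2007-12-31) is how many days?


Start: January 27, 2007
End: December 31, 2007
Days left in January: 4
February: 28
March: 31
April: 30
May: 31
... plus remaining months
Sum of remaining months: 334
Total: 4 + 334 = 338

338


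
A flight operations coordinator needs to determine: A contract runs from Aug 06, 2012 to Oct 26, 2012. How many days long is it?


Start date: 2012-08-06
End date: 2012-10-26
Aug 2012: +26 days
Sep 2012: +30 days
Oct 2012: +25 days
Total: 81 days

81


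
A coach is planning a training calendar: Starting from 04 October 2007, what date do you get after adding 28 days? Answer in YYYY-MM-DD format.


Start: 2007-10-04
Adding 28 days
Days remaining in October: 27
After October: 1 days still to add
November 2007 has 30 days, need 1
Result: 2007-11-01

2007-11-01


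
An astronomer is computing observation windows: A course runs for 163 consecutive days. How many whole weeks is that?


Total days: 163
Days per week: 7
Division: 163 / 7 = 23 remainder 2
Complete weeks: 23
Remaining days: 2

23


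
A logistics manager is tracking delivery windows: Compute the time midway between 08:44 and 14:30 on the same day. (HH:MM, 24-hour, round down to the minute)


Start time: 08:44 = 524 minutes from midnight
End time: 14:30 = 870 minutes from midnight
Sum: 524 + 870 = 1394
Midpoint: 1394 / 2 = 697 minutes
Convert: 697 / 60 = 11 hours, 37 minutes
Result: 11:37

11:37


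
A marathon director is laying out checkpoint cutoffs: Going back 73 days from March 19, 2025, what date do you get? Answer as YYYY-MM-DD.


Start: 2025-03-19
Subtracting 73 days
Days already passed in March: 19
After going back through March: 54 more days to subtract
February 2025: 28 days, 26 remaining
January 2025 has 31 days, need 26
Result: 2025-01-05

2025-01-05


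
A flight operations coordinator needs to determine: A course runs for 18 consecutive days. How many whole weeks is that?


Total days: 18
Days per week: 7
Division: 18 / 7 = 2 remainder 4
Complete weeks: 2
Remaining days: 4

2


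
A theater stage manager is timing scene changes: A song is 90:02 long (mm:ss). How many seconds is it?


Minutes: 90
Extra seconds: 2
Seconds per minute: 60
Minutes to seconds: 90 x 60 = 5400
Total: 5400 + 2 = 5402

5402


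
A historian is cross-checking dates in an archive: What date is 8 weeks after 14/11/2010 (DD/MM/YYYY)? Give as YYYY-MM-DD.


Start: 2010-11-14
Weeks to add: 8
Convert to days: 8 x 7 = 56 days
Add 56 days to 2010-11-14
Result: 2011-01-09

2011-01-09


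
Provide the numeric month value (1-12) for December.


Calendar month order:
11. November
12. December <--
December is month number 12

12


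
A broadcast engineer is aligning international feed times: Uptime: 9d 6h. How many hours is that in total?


Days: 9
Extra hours: 6
Hours per day: 24
Days to hours: 9 x 24 = 216
Total: 216 + 6 = 222

222


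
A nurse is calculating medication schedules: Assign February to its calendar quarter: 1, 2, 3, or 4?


Month: February (month 2)
Q1: January-March (months 1-3)
Q2: April-June (months 4-6)
Q3: July-September (months 7-9)
Q4: October-December (months 10-12)
Month 2 falls in Q1

1


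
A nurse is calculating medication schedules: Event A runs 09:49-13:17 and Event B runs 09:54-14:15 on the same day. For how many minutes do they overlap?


Interval A: [589, 797] minutes from midnight
Interval B: [594, 855] minutes from midnight
Overlap start = max(589, 594) = 594
Overlap end = min(797, 855) = 797
Overlap = 797 - 594 = 203 minutes

203


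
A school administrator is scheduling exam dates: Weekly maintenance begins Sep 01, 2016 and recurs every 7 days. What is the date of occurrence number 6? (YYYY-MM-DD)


First occurrence: 2016-09-01 (occurrence 1)
Each occurrence is 7 days after the previous.
Occurrence 6 is 5 weeks after the first.
5 weeks = 35 days
2016-09-01 + 35 days = 2016-10-06

2016-10-06


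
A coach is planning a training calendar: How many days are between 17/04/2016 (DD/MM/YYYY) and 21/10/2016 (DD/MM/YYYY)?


Start date: 2016-04-17
End date: 2016-10-21
Apr 2016: +14 days
May 2016: +31 days
Jun 2016: +30 days
... (4 more months)
Total: 187 days

187


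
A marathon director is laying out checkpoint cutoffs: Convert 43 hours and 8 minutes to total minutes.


Hours: 43
Minutes: 8
Convert hours to minutes: 43 x 60 = 2580
Add remaining minutes: 2580 + 8 = 2588

2588


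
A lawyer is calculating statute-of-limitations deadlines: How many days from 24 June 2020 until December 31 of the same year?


Start: June 24, 2020
End: December 31, 2020
Days left in June: 6
July: 31
August: 31
September: 30
October: 31
... plus remaining months
Sum of remaining months: 184
Total: 6 + 184 = 190

190


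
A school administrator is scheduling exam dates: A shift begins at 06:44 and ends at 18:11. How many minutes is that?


Start time: 06:44 = 404 minutes from midnight
End time: 18:11 = 1091 minutes from midnight
Difference: 1091 - 404 = 687 minutes
That is 11 hours and 27 minutes

687


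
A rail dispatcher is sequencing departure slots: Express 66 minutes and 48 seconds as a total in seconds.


Minutes: 66
Seconds: 48
Convert minutes to seconds: 66 x 60 = 3960
Add remaining seconds: 3960 + 48 = 4008

4008


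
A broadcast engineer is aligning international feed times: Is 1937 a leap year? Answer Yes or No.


Year: 1937
Divisible by 4? 1937 / 4 = 484.25 -> No
Not divisible by 4, so NOT a leap year

No


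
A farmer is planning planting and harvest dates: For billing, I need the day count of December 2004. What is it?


Month: December
Year: 2004
December is a 31-day month
Total: 31 days

31


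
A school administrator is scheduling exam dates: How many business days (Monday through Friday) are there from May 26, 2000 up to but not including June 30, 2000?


Start: 2000-05-26 (Friday)
End (exclusive): 2000-06-30 (Friday)
Total calendar days: 35
Full weeks: 35 // 7 = 5 -> 25 weekdays
Remaining 0 days starting on Friday:
Total business days: 25 + 0 = 25

25


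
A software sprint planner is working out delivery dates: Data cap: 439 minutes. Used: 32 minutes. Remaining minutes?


Total budget: 439 minutes
Time used: 32 minutes
Remaining: 439 - 32 = 407 minutes
Percent used: 7.3%
Percent remaining: 92.7%

407


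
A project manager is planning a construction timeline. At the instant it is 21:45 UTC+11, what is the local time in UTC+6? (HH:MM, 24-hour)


Local time: 21:45 at UTC+11 (offset 11h)
Target zone: UTC+6 (offset 6h)
Difference: 6 - (11) = -5 hours
Calculation: 21 + (-5) = 16
Result: 16:45

16:45


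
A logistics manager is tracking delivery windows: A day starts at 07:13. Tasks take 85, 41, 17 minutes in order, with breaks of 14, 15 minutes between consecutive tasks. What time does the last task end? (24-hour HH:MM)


Start: 07:13 = 433 min from midnight
  after task 1 (85 min): 08:38
  after break (14 min): 08:52
  after task 2 (41 min): 09:33
  after break (15 min): 09:48
  after task 3 (17 min): 10:05
Total elapsed: 172 minutes
End time: 10:05

10:05


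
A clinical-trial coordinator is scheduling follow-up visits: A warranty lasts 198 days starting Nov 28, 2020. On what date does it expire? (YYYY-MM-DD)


Start: 2020-11-28
Adding 198 days
Days remaining in November: 2
After November: 196 days still to add
December 2020: 31 days, 165 remaining
January 2021: 31 days, 134 remaining
February 2021: 28 days, 106 remaining
March 2021: 31 days, 75 remaining
Result: 2021-06-14

2021-06-14


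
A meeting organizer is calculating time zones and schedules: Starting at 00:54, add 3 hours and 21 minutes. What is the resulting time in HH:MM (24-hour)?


Start time: 00:54
Adding: 3 hours 21 minutes
Minutes: 54 + 21 = 75
Minute overflow: 75 >= 60, so carry 1 hour, minutes = 15
Hours: 0 + 3 + 1 = 4
Result: 04:15

04:15


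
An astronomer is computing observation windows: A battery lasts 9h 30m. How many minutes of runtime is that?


Hours: 9
Extra minutes: 30
Minutes per hour: 60
Hours to minutes: 9 x 60 = 540
Total: 540 + 30 = 570

570


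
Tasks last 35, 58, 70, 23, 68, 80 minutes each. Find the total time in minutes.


Durations: 35, 58, 70, 23, 68, 80
Running sum: 35
+ 58 = 93
+ 70 = 163
+ 23 = 186
+ 68 = 254
+ 80 = 334
Total duration: 334 minutes
That is 5 hours and 34 minutes

334


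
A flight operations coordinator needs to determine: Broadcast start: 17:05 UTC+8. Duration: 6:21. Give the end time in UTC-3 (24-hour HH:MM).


Start: 17:05 in UTC+8
Step 1 - add duration:
  minutes: 5 + 21 = 26
  hours: 17 + 6 + 0 = 23
  end in UTC+8: 23:26
Step 2 - convert UTC+8 -> UTC-3:
  offset difference: -3 - (8) = -11 hours
  23 + (-11) = 12 -> mod 24 = 12
Result: 12:26 in UTC-3

12:26
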